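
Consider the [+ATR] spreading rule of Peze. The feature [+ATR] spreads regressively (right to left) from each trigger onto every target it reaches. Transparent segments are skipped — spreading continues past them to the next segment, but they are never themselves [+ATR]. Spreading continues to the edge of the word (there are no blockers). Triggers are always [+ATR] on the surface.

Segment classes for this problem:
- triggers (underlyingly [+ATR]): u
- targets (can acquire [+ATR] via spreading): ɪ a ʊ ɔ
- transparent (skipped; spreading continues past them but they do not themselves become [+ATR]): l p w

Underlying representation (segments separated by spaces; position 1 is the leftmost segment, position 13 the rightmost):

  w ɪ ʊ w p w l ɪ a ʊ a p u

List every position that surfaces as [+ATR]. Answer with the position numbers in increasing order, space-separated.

2 3 8 9 10 11 13

From /u/ at 13 leftward: 12 /p/ transparent; 11 /a/ → [+ATR]; 10 /ʊ/ → [+ATR]; 9 /a/ → [+ATR]; 8 /ɪ/ → [+ATR]; 7 /l/ transparent; 6 /w/ transparent; 5 /p/ transparent; 4 /w/ transparent; 3 /ʊ/ → [+ATR]; 2 /ɪ/ → [+ATR]; 1 /w/ transparent; word edge.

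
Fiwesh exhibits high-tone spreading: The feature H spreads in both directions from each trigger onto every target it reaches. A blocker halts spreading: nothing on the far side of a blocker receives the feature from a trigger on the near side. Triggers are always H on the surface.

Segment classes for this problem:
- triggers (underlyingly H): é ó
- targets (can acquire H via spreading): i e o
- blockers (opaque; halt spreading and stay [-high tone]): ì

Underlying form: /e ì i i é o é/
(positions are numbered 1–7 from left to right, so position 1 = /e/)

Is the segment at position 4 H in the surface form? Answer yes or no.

From /é/ at 5 rightward: 6 /o/ → H; 7 /é/ is itself a trigger — this domain ends here.
From /é/ at 5 leftward: 4 /i/ → H; 3 /i/ → H; 2 /ì/ blocks.
From /é/ at 7 rightward: word edge.
From /é/ at 7 leftward: 6 /o/ → H; 5 /é/ is itself a trigger — this domain ends here.
Target with no active source: position 1 stays [-high tone].
H positions on the surface: 3 4 5 6 7.

yes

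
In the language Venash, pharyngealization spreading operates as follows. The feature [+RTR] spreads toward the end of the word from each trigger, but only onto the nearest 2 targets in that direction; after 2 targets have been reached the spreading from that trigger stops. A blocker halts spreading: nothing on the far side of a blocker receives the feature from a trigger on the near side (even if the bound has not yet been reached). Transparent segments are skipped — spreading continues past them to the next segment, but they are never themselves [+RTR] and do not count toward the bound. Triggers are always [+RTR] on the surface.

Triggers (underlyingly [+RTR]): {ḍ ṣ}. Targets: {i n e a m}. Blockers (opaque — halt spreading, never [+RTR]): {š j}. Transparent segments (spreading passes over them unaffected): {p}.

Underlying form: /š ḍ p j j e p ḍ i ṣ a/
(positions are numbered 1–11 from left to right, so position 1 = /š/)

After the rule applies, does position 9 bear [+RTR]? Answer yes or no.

From /ḍ/ at 2 rightward: 3 /p/ transparent; 4 /j/ blocks.
From /ḍ/ at 8 rightward: 9 /i/ → [+RTR]; 10 /ṣ/ is itself a trigger — this domain ends here.
From /ṣ/ at 10 rightward: 11 /a/ → [+RTR]; word edge.
Target with no active source: position 6 stays [-emphatic].
[+RTR] positions on the surface: 2 8 9 10 11.

yes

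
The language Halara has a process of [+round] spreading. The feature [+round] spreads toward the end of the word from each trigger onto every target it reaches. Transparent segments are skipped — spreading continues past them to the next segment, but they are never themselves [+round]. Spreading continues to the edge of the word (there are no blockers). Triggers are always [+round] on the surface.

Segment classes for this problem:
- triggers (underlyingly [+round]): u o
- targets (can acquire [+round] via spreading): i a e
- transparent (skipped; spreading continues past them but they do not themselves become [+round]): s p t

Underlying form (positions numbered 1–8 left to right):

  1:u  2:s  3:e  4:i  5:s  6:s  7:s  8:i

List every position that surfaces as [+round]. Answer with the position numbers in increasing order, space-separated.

1 3 4 8

From /u/ at 1 rightward: 2 /s/ transparent; 3 /e/ → [+round]; 4 /i/ → [+round]; 5 /s/ transparent; 6 /s/ transparent; 7 /s/ transparent; 8 /i/ → [+round]; word edge.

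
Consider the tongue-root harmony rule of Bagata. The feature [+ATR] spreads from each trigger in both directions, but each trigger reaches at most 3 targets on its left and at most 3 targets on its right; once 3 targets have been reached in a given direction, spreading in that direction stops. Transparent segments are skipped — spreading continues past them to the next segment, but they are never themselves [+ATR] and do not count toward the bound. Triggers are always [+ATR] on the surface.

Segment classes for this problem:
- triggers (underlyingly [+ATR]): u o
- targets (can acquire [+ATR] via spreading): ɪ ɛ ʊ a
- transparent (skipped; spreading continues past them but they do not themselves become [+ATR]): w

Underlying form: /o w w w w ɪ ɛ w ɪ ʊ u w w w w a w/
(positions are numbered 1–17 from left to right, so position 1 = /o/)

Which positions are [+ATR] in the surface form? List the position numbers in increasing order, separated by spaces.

1 6 7 9 10 11 16

From /o/ at 1 rightward: 2 /w/ transparent; 3 /w/ transparent; 4 /w/ transparent; 5 /w/ transparent; 6 /ɪ/ → [+ATR]; 7 /ɛ/ → [+ATR]; 8 /w/ transparent; 9 /ɪ/ → [+ATR]; bound reached.
From /o/ at 1 leftward: word edge.
From /u/ at 11 rightward: 12 /w/ transparent; 13 /w/ transparent; 14 /w/ transparent; 15 /w/ transparent; 16 /a/ → [+ATR]; 17 /w/ transparent; word edge.
From /u/ at 11 leftward: 10 /ʊ/ → [+ATR]; 9 /ɪ/ → [+ATR]; 8 /w/ transparent; 7 /ɛ/ → [+ATR]; bound reached.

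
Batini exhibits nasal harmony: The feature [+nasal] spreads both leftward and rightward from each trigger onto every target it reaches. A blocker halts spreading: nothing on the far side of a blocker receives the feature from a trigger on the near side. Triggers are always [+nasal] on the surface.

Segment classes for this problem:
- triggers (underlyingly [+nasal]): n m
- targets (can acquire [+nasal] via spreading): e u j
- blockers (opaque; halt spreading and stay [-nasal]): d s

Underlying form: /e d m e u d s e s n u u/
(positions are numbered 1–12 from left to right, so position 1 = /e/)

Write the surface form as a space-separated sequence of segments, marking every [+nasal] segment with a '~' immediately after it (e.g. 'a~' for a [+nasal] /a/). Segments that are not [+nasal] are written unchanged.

From /m/ at 3 rightward: 4 /e/ → [+nasal]; 5 /u/ → [+nasal]; 6 /d/ blocks.
From /m/ at 3 leftward: 2 /d/ blocks.
From /n/ at 10 rightward: 11 /u/ → [+nasal]; 12 /u/ → [+nasal]; word edge.
From /n/ at 10 leftward: 9 /s/ blocks.
Targets with no active source: positions 1 8 stay [-nasal].
[+nasal] positions on the surface: 3 4 5 10 11 12.

e d m~ e~ u~ d s e s n~ u~ u~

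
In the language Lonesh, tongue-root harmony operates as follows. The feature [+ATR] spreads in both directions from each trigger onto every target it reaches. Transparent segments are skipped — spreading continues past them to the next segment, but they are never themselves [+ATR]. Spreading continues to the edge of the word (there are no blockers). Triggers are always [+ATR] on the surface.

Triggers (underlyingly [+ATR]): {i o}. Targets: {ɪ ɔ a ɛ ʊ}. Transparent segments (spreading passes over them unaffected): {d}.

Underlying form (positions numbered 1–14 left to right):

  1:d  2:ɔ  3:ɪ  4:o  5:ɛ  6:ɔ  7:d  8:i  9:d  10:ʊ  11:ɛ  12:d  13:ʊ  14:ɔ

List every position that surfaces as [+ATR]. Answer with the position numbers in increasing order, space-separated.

2 3 4 5 6 8 10 11 13 14

From /o/ at 4 rightward: 5 /ɛ/ → [+ATR]; 6 /ɔ/ → [+ATR]; 7 /d/ transparent; 8 /i/ is itself a trigger — this domain ends here.
From /o/ at 4 leftward: 3 /ɪ/ → [+ATR]; 2 /ɔ/ → [+ATR]; 1 /d/ transparent; word edge.
From /i/ at 8 rightward: 9 /d/ transparent; 10 /ʊ/ → [+ATR]; 11 /ɛ/ → [+ATR]; 12 /d/ transparent; 13 /ʊ/ → [+ATR]; 14 /ɔ/ → [+ATR]; word edge.
From /i/ at 8 leftward: 7 /d/ transparent; 6 /ɔ/ → [+ATR]; 5 /ɛ/ → [+ATR]; 4 /o/ is itself a trigger — this domain ends here.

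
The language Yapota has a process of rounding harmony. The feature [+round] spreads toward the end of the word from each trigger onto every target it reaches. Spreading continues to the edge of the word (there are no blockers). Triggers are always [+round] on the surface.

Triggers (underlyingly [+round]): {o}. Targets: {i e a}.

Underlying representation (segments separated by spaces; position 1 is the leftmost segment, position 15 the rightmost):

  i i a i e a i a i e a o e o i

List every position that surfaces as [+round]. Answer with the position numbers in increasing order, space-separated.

12 13 14 15

From /o/ at 12 rightward: 13 /e/ → [+round]; 14 /o/ is itself a trigger — this domain ends here.
From /o/ at 14 rightward: 15 /i/ → [+round]; word edge.
Targets with no active source: positions 1 2 3 4 5 6 7 8 9 10 11 stay [-round].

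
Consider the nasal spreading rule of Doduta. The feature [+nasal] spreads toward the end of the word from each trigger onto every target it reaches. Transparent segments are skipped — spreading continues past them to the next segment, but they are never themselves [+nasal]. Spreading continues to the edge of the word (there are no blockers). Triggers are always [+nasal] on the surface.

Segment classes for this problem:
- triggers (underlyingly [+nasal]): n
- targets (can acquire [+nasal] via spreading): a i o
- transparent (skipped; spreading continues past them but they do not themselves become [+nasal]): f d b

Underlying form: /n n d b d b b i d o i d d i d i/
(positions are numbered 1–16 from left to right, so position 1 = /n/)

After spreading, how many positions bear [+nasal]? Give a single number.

7

From /n/ at 1 rightward: 2 /n/ is itself a trigger — this domain ends here.
From /n/ at 2 rightward: 3 /d/ transparent; 4 /b/ transparent; 5 /d/ transparent; 6 /b/ transparent; 7 /b/ transparent; 8 /i/ → [+nasal]; 9 /d/ transparent; 10 /o/ → [+nasal]; 11 /i/ → [+nasal]; 12 /d/ transparent; 13 /d/ transparent; 14 /i/ → [+nasal]; 15 /d/ transparent; 16 /i/ → [+nasal]; word edge.
[+nasal] positions on the surface: 1 2 8 10 11 14 16.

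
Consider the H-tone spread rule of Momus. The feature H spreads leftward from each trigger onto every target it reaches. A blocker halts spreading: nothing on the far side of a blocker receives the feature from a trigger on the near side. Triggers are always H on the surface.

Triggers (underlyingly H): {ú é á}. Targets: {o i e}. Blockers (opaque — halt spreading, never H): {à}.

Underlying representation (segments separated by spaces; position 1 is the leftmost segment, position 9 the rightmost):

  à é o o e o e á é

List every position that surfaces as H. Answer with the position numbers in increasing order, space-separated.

From /é/ at 2 leftward: 1 /à/ blocks.
From /á/ at 8 leftward: 7 /e/ → H; 6 /o/ → H; 5 /e/ → H; 4 /o/ → H; 3 /o/ → H; 2 /é/ is itself a trigger — this domain ends here.
From /é/ at 9 leftward: 8 /á/ is itself a trigger — this domain ends here.

2 3 4 5 6 7 8 9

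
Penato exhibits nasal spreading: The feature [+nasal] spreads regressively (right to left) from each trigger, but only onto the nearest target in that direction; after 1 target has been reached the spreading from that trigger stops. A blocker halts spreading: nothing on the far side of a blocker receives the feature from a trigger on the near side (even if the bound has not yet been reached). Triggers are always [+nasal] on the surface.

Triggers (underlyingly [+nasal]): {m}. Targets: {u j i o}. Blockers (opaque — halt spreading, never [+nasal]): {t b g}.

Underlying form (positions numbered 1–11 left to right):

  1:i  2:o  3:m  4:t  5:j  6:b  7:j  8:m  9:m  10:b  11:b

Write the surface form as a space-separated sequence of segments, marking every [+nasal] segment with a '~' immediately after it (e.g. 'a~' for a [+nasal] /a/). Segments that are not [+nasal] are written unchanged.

From /m/ at 3 leftward: 2 /o/ → [+nasal]; bound reached.
From /m/ at 8 leftward: 7 /j/ → [+nasal]; bound reached.
From /m/ at 9 leftward: 8 /m/ is itself a trigger — this domain ends here.
Targets with no active source: positions 1 5 stay [-nasal].
[+nasal] positions on the surface: 2 3 7 8 9.

i o~ m~ t j b j~ m~ m~ b b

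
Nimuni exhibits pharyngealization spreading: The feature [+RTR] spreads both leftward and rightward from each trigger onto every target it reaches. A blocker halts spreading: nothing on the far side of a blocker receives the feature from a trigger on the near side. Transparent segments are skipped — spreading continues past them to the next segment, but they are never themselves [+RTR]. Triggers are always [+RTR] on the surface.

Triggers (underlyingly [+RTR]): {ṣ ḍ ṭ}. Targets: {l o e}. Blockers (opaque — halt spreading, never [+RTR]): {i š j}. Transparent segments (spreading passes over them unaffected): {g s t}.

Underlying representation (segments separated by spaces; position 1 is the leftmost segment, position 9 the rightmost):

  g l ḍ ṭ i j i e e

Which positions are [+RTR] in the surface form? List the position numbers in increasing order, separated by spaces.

2 3 4

From /ḍ/ at 3 rightward: 4 /ṭ/ is itself a trigger — this domain ends here.
From /ḍ/ at 3 leftward: 2 /l/ → [+RTR]; 1 /g/ transparent; word edge.
From /ṭ/ at 4 rightward: 5 /i/ blocks.
From /ṭ/ at 4 leftward: 3 /ḍ/ is itself a trigger — this domain ends here.
Targets with no active source: positions 8 9 stay [-emphatic].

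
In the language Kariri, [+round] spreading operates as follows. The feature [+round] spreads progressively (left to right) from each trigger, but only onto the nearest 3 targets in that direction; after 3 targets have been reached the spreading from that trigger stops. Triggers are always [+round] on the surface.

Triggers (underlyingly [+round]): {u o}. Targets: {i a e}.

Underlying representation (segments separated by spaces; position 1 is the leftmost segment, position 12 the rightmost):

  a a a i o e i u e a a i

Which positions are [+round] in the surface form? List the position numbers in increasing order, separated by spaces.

From /o/ at 5 rightward: 6 /e/ → [+round]; 7 /i/ → [+round]; 8 /u/ is itself a trigger — this domain ends here.
From /u/ at 8 rightward: 9 /e/ → [+round]; 10 /a/ → [+round]; 11 /a/ → [+round]; bound reached.
Targets with no active source: positions 1 2 3 4 12 stay [-round].

5 6 7 8 9 10 11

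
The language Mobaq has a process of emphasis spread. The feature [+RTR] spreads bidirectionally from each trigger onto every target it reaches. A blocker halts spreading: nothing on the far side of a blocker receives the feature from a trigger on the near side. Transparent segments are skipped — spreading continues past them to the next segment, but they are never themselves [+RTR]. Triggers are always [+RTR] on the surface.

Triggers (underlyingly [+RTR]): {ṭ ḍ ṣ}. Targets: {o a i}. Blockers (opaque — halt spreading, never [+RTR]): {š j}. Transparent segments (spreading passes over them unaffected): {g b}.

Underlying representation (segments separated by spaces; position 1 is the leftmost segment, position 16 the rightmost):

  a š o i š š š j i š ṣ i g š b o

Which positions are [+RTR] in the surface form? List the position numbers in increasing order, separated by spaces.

From /ṣ/ at 11 rightward: 12 /i/ → [+RTR]; 13 /g/ transparent; 14 /š/ blocks.
From /ṣ/ at 11 leftward: 10 /š/ blocks.
Targets with no active source: positions 1 3 4 9 16 stay [-emphatic].

11 12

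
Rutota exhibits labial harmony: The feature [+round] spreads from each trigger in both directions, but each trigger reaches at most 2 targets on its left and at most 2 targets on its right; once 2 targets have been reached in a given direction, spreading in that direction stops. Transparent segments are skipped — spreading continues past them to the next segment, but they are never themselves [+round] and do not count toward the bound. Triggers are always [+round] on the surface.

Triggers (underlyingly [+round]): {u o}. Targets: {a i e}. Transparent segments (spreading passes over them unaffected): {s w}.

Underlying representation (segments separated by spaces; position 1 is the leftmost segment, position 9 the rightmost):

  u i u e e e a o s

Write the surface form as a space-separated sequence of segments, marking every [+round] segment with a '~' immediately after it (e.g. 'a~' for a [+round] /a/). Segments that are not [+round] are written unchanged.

u~ i~ u~ e~ e~ e~ a~ o~ s

From /u/ at 1 rightward: 2 /i/ → [+round]; 3 /u/ is itself a trigger — this domain ends here.
From /u/ at 1 leftward: word edge.
From /u/ at 3 rightward: 4 /e/ → [+round]; 5 /e/ → [+round]; bound reached.
From /u/ at 3 leftward: 2 /i/ → [+round]; 1 /u/ is itself a trigger — this domain ends here.
From /o/ at 8 rightward: 9 /s/ transparent; word edge.
From /o/ at 8 leftward: 7 /a/ → [+round]; 6 /e/ → [+round]; bound reached.
[+round] positions on the surface: 1 2 3 4 5 6 7 8.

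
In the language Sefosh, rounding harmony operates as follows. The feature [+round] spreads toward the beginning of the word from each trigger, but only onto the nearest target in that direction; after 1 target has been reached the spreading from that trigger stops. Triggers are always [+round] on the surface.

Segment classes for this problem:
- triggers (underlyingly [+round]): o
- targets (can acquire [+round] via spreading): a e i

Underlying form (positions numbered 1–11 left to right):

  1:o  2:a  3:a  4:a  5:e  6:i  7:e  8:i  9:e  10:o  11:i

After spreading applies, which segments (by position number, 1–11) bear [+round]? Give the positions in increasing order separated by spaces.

1 9 10

From /o/ at 1 leftward: word edge.
From /o/ at 10 leftward: 9 /e/ → [+round]; bound reached.
Targets with no active source: positions 2 3 4 5 6 7 8 11 stay [-round].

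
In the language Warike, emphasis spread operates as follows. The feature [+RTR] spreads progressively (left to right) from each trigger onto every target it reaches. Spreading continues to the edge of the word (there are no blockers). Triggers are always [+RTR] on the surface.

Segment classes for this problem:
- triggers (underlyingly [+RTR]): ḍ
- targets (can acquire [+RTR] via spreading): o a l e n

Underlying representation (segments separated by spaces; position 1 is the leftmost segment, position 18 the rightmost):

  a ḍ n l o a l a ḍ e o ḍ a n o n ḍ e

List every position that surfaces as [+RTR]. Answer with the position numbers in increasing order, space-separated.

From /ḍ/ at 2 rightward: 3 /n/ → [+RTR]; 4 /l/ → [+RTR]; 5 /o/ → [+RTR]; 6 /a/ → [+RTR]; 7 /l/ → [+RTR]; 8 /a/ → [+RTR]; 9 /ḍ/ is itself a trigger — this domain ends here.
From /ḍ/ at 9 rightward: 10 /e/ → [+RTR]; 11 /o/ → [+RTR]; 12 /ḍ/ is itself a trigger — this domain ends here.
From /ḍ/ at 12 rightward: 13 /a/ → [+RTR]; 14 /n/ → [+RTR]; 15 /o/ → [+RTR]; 16 /n/ → [+RTR]; 17 /ḍ/ is itself a trigger — this domain ends here.
From /ḍ/ at 17 rightward: 18 /e/ → [+RTR]; word edge.
Target with no active source: position 1 stays [-emphatic].

2 3 4 5 6 7 8 9 10 11 12 13 14 15 16 17 18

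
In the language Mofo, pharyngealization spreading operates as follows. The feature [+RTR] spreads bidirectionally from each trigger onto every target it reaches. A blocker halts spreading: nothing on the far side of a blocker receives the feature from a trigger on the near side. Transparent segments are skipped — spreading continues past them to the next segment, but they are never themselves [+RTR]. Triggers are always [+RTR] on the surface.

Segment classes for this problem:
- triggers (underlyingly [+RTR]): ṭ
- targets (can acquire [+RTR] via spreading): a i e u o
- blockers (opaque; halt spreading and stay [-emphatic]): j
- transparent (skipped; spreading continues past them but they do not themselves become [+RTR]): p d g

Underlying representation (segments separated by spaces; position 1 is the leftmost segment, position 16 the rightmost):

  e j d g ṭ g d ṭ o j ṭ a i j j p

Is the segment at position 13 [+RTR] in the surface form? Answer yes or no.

From /ṭ/ at 5 rightward: 6 /g/ transparent; 7 /d/ transparent; 8 /ṭ/ is itself a trigger — this domain ends here.
From /ṭ/ at 5 leftward: 4 /g/ transparent; 3 /d/ transparent; 2 /j/ blocks.
From /ṭ/ at 8 rightward: 9 /o/ → [+RTR]; 10 /j/ blocks.
From /ṭ/ at 8 leftward: 7 /d/ transparent; 6 /g/ transparent; 5 /ṭ/ is itself a trigger — this domain ends here.
From /ṭ/ at 11 rightward: 12 /a/ → [+RTR]; 13 /i/ → [+RTR]; 14 /j/ blocks.
From /ṭ/ at 11 leftward: 10 /j/ blocks.
Target with no active source: position 1 stays [-emphatic].
[+RTR] positions on the surface: 5 8 9 11 12 13.

yes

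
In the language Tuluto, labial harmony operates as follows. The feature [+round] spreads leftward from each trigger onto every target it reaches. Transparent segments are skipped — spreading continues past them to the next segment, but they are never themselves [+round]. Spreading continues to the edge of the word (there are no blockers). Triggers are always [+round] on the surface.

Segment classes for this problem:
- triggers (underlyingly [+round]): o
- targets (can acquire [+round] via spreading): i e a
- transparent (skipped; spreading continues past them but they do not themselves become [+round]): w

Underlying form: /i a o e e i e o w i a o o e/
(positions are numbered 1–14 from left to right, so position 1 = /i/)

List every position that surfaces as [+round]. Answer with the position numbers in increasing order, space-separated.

1 2 3 4 5 6 7 8 10 11 12 13

From /o/ at 3 leftward: 2 /a/ → [+round]; 1 /i/ → [+round]; word edge.
From /o/ at 8 leftward: 7 /e/ → [+round]; 6 /i/ → [+round]; 5 /e/ → [+round]; 4 /e/ → [+round]; 3 /o/ is itself a trigger — this domain ends here.
From /o/ at 12 leftward: 11 /a/ → [+round]; 10 /i/ → [+round]; 9 /w/ transparent; 8 /o/ is itself a trigger — this domain ends here.
From /o/ at 13 leftward: 12 /o/ is itself a trigger — this domain ends here.
Target with no active source: position 14 stays [-round].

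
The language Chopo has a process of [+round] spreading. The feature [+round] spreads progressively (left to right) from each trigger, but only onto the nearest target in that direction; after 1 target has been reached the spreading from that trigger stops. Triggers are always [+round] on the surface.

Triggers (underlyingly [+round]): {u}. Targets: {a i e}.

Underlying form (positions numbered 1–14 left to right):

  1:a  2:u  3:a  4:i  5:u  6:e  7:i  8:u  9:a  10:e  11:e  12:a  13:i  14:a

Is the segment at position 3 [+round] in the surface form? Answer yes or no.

From /u/ at 2 rightward: 3 /a/ → [+round]; bound reached.
From /u/ at 5 rightward: 6 /e/ → [+round]; bound reached.
From /u/ at 8 rightward: 9 /a/ → [+round]; bound reached.
Targets with no active source: positions 1 4 7 10 11 12 13 14 stay [-round].
[+round] positions on the surface: 2 3 5 6 8 9.

yes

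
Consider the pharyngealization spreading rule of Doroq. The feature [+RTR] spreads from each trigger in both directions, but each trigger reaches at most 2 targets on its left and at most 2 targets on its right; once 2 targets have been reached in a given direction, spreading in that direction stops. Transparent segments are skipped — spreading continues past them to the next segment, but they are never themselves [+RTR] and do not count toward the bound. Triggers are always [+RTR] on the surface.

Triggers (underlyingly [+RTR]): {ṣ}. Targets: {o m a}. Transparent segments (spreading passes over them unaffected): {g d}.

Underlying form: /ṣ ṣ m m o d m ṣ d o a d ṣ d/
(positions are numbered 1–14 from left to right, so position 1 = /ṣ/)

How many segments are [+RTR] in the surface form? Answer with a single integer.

From /ṣ/ at 1 rightward: 2 /ṣ/ is itself a trigger — this domain ends here.
From /ṣ/ at 1 leftward: word edge.
From /ṣ/ at 2 rightward: 3 /m/ → [+RTR]; 4 /m/ → [+RTR]; bound reached.
From /ṣ/ at 2 leftward: 1 /ṣ/ is itself a trigger — this domain ends here.
From /ṣ/ at 8 rightward: 9 /d/ transparent; 10 /o/ → [+RTR]; 11 /a/ → [+RTR]; bound reached.
From /ṣ/ at 8 leftward: 7 /m/ → [+RTR]; 6 /d/ transparent; 5 /o/ → [+RTR]; bound reached.
From /ṣ/ at 13 rightward: 14 /d/ transparent; word edge.
From /ṣ/ at 13 leftward: 12 /d/ transparent; 11 /a/ → [+RTR]; 10 /o/ → [+RTR]; bound reached.
[+RTR] positions on the surface: 1 2 3 4 5 7 8 10 11 13.

10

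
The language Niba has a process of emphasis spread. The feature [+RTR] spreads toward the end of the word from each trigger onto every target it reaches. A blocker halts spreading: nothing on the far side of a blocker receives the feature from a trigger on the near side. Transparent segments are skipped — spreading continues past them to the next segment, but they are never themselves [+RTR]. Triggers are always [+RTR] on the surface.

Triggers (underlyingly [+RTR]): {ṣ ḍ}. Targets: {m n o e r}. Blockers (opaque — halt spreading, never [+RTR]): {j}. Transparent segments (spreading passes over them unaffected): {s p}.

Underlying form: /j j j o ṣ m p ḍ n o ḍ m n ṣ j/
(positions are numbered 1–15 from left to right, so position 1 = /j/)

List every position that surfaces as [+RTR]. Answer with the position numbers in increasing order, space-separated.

5 6 8 9 10 11 12 13 14

From /ṣ/ at 5 rightward: 6 /m/ → [+RTR]; 7 /p/ transparent; 8 /ḍ/ is itself a trigger — this domain ends here.
From /ḍ/ at 8 rightward: 9 /n/ → [+RTR]; 10 /o/ → [+RTR]; 11 /ḍ/ is itself a trigger — this domain ends here.
From /ḍ/ at 11 rightward: 12 /m/ → [+RTR]; 13 /n/ → [+RTR]; 14 /ṣ/ is itself a trigger — this domain ends here.
From /ṣ/ at 14 rightward: 15 /j/ blocks.
Target with no active source: position 4 stays [-emphatic].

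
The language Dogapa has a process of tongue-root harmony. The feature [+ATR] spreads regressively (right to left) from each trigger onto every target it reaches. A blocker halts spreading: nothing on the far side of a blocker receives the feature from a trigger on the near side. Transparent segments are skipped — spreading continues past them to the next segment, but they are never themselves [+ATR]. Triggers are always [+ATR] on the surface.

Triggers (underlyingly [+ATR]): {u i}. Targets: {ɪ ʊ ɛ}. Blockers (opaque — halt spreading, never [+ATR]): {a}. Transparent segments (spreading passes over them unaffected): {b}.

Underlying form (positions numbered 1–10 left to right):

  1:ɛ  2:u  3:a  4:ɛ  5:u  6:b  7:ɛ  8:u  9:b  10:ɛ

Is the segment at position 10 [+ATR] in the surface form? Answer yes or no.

no

From /u/ at 2 leftward: 1 /ɛ/ → [+ATR]; word edge.
From /u/ at 5 leftward: 4 /ɛ/ → [+ATR]; 3 /a/ blocks.
From /u/ at 8 leftward: 7 /ɛ/ → [+ATR]; 6 /b/ transparent; 5 /u/ is itself a trigger — this domain ends here.
Target with no active source: position 10 stays [-ATR].
[+ATR] positions on the surface: 1 2 4 5 7 8.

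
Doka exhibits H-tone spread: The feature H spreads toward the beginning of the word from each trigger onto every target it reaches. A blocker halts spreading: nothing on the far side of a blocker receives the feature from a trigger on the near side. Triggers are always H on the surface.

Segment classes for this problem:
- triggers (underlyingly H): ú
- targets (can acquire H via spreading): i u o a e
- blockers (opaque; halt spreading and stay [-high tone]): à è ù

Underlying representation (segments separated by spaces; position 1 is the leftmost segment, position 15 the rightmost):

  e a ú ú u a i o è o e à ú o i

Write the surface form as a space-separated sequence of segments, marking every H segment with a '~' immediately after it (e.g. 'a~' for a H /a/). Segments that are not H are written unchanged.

e~ a~ ú~ ú~ u a i o è o e à ú~ o i

From /ú/ at 3 leftward: 2 /a/ → H; 1 /e/ → H; word edge.
From /ú/ at 4 leftward: 3 /ú/ is itself a trigger — this domain ends here.
From /ú/ at 13 leftward: 12 /à/ blocks.
Targets with no active source: positions 5 6 7 8 10 11 14 15 stay [-high tone].
H positions on the surface: 1 2 3 4 13.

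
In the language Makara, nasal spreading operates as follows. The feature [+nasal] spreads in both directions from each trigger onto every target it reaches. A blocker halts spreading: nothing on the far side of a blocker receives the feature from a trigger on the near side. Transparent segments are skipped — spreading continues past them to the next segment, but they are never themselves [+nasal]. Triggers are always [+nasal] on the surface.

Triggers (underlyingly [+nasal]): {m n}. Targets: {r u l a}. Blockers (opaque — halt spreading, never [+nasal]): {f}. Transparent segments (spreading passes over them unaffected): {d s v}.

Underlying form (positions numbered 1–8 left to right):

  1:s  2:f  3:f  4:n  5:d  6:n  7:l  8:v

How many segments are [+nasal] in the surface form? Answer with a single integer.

3

From /n/ at 4 rightward: 5 /d/ transparent; 6 /n/ is itself a trigger — this domain ends here.
From /n/ at 4 leftward: 3 /f/ blocks.
From /n/ at 6 rightward: 7 /l/ → [+nasal]; 8 /v/ transparent; word edge.
From /n/ at 6 leftward: 5 /d/ transparent; 4 /n/ is itself a trigger — this domain ends here.
[+nasal] positions on the surface: 4 6 7.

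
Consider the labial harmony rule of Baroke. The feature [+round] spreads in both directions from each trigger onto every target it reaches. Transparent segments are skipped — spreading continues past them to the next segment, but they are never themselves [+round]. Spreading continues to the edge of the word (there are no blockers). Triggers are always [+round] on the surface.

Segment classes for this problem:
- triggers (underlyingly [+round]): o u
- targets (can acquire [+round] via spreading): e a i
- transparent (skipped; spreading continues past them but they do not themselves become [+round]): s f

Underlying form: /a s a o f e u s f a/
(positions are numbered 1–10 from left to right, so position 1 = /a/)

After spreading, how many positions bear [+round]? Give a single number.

6

From /o/ at 4 rightward: 5 /f/ transparent; 6 /e/ → [+round]; 7 /u/ is itself a trigger — this domain ends here.
From /o/ at 4 leftward: 3 /a/ → [+round]; 2 /s/ transparent; 1 /a/ → [+round]; word edge.
From /u/ at 7 rightward: 8 /s/ transparent; 9 /f/ transparent; 10 /a/ → [+round]; word edge.
From /u/ at 7 leftward: 6 /e/ → [+round]; 5 /f/ transparent; 4 /o/ is itself a trigger — this domain ends here.
[+round] positions on the surface: 1 3 4 6 7 10.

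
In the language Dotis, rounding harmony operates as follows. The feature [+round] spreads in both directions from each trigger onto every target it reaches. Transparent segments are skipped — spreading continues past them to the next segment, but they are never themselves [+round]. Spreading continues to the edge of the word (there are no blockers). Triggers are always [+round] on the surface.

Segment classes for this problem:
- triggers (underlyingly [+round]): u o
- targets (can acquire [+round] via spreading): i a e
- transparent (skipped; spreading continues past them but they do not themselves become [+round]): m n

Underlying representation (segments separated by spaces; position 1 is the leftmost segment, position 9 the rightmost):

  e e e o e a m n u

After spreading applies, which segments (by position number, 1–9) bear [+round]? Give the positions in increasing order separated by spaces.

1 2 3 4 5 6 9

From /o/ at 4 rightward: 5 /e/ → [+round]; 6 /a/ → [+round]; 7 /m/ transparent; 8 /n/ transparent; 9 /u/ is itself a trigger — this domain ends here.
From /o/ at 4 leftward: 3 /e/ → [+round]; 2 /e/ → [+round]; 1 /e/ → [+round]; word edge.
From /u/ at 9 rightward: word edge.
From /u/ at 9 leftward: 8 /n/ transparent; 7 /m/ transparent; 6 /a/ → [+round]; 5 /e/ → [+round]; 4 /o/ is itself a trigger — this domain ends here.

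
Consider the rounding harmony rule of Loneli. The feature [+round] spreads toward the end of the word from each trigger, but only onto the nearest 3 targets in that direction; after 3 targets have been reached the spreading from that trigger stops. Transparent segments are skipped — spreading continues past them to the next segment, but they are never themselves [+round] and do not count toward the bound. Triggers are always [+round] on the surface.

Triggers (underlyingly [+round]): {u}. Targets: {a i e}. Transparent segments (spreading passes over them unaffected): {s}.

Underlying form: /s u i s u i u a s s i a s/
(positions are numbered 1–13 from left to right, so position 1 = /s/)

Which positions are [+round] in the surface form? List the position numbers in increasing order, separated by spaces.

2 3 5 6 7 8 11 12

From /u/ at 2 rightward: 3 /i/ → [+round]; 4 /s/ transparent; 5 /u/ is itself a trigger — this domain ends here.
From /u/ at 5 rightward: 6 /i/ → [+round]; 7 /u/ is itself a trigger — this domain ends here.
From /u/ at 7 rightward: 8 /a/ → [+round]; 9 /s/ transparent; 10 /s/ transparent; 11 /i/ → [+round]; 12 /a/ → [+round]; bound reached.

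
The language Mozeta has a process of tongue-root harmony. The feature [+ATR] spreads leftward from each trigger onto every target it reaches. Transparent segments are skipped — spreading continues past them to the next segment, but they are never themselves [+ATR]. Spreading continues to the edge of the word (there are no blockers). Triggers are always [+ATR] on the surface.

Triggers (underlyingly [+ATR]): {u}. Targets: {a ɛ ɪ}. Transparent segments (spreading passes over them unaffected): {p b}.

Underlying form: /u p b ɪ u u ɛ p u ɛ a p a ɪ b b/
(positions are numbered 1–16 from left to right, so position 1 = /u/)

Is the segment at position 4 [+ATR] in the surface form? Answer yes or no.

yes

From /u/ at 1 leftward: word edge.
From /u/ at 5 leftward: 4 /ɪ/ → [+ATR]; 3 /b/ transparent; 2 /p/ transparent; 1 /u/ is itself a trigger — this domain ends here.
From /u/ at 6 leftward: 5 /u/ is itself a trigger — this domain ends here.
From /u/ at 9 leftward: 8 /p/ transparent; 7 /ɛ/ → [+ATR]; 6 /u/ is itself a trigger — this domain ends here.
Targets with no active source: positions 10 11 13 14 stay [-ATR].
[+ATR] positions on the surface: 1 4 5 6 7 9.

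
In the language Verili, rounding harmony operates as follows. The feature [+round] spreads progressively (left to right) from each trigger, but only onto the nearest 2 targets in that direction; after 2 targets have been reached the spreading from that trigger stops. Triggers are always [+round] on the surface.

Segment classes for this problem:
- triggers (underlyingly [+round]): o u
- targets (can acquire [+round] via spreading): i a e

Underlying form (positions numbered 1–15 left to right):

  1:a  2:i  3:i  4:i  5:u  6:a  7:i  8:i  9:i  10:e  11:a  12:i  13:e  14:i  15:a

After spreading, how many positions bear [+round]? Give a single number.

From /u/ at 5 rightward: 6 /a/ → [+round]; 7 /i/ → [+round]; bound reached.
Targets with no active source: positions 1 2 3 4 8 9 10 11 12 13 14 15 stay [-round].
[+round] positions on the surface: 5 6 7.

3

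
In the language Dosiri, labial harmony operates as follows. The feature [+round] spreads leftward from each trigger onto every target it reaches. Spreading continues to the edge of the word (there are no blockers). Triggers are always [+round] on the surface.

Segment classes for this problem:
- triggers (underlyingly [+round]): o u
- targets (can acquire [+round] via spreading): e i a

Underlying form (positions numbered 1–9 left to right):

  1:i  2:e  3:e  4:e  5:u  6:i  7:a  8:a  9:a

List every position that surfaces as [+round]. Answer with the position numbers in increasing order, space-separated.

From /u/ at 5 leftward: 4 /e/ → [+round]; 3 /e/ → [+round]; 2 /e/ → [+round]; 1 /i/ → [+round]; word edge.
Targets with no active source: positions 6 7 8 9 stay [-round].

1 2 3 4 5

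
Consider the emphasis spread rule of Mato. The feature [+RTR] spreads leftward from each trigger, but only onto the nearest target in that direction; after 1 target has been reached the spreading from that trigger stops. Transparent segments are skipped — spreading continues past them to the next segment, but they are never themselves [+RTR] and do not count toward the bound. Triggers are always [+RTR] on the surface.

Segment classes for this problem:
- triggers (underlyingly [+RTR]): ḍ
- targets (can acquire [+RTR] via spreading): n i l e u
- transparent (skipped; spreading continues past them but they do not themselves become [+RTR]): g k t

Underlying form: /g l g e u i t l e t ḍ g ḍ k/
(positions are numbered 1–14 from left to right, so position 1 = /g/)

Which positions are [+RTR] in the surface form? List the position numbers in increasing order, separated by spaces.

From /ḍ/ at 11 leftward: 10 /t/ transparent; 9 /e/ → [+RTR]; bound reached.
From /ḍ/ at 13 leftward: 12 /g/ transparent; 11 /ḍ/ is itself a trigger — this domain ends here.
Targets with no active source: positions 2 4 5 6 8 stay [-emphatic].

9 11 13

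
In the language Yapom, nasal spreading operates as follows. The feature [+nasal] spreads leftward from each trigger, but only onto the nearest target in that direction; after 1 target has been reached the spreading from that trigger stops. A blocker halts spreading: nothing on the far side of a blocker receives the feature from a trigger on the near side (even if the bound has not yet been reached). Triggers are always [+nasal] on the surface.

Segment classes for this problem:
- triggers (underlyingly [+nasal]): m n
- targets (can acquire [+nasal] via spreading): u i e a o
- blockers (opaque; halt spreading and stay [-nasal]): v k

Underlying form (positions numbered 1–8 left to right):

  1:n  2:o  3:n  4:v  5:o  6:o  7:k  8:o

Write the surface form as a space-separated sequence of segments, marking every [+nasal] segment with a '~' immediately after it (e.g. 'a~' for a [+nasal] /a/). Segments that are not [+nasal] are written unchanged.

From /n/ at 1 leftward: word edge.
From /n/ at 3 leftward: 2 /o/ → [+nasal]; bound reached.
Targets with no active source: positions 5 6 8 stay [-nasal].
[+nasal] positions on the surface: 1 2 3.

n~ o~ n~ v o o k o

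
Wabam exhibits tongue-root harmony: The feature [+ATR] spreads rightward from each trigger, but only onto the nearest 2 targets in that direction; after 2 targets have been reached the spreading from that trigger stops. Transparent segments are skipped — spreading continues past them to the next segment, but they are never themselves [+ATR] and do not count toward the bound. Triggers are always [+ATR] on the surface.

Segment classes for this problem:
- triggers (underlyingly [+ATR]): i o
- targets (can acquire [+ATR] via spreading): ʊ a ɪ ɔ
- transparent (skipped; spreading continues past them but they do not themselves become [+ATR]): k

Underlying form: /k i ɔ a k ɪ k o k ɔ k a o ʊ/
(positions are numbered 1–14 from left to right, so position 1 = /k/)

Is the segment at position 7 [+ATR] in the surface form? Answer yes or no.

no

From /i/ at 2 rightward: 3 /ɔ/ → [+ATR]; 4 /a/ → [+ATR]; bound reached.
From /o/ at 8 rightward: 9 /k/ transparent; 10 /ɔ/ → [+ATR]; 11 /k/ transparent; 12 /a/ → [+ATR]; bound reached.
From /o/ at 13 rightward: 14 /ʊ/ → [+ATR]; word edge.
Target with no active source: position 6 stays [-ATR].
[+ATR] positions on the surface: 2 3 4 8 10 12 13 14.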